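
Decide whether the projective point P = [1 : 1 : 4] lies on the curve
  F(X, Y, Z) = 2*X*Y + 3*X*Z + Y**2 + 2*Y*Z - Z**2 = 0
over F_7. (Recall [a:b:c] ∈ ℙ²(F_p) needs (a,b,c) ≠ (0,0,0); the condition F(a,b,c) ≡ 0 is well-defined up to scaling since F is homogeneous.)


F(1,1,4) ≡ 0 (mod 7); P is on the curve.

Evaluate F(1, 1, 4) term-by-term (mod 7).
  2*X*Y ↦ 2·1·1·1 = 2
  3*X*Z ↦ 3·1·1·4 = 12
  Y**2 ↦ 1·1·1·1 = 1
  2*Y*Z ↦ 2·1·1·4 = 8
  -Z**2 ↦ -1·1·1·16 = -16
Sum: F(1, 1, 4) = (2) + (12) + (1) + (8) + (-16) = 7.
Reducing mod 7: 7 ≡ 0 (mod 7).
Since F(a, b, c) ≡ 0 (mod 7), P lies on the curve.


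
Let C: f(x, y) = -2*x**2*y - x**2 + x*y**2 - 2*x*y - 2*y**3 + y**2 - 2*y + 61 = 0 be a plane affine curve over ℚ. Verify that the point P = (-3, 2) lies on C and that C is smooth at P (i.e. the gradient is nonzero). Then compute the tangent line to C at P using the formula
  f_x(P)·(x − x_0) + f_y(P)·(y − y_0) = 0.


Tangent line at P: 30*x - 46*y + 182 = 0.

Step 1: f(-3, 2) = 0, so P lies on C.
Step 2: partial derivatives
  f_x(x, y) = -4*x*y - 2*x + y**2 - 2*y, f_y(x, y) = -2*x**2 + 2*x*y - 2*x - 6*y**2 + 2*y - 2.
  f_x(P) = 30, f_y(P) = -46 (gradient nonzero, so P is smooth).
Step 3: tangent line at P: 30·(x − -3) + -46·(y − 2) = 0.
Expanding: 30*x - 46*y + 182 = 0.


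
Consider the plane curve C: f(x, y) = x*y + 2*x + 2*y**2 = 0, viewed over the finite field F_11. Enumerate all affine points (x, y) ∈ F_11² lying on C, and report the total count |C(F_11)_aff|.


Affine F_11-points: {(0, 0), (2, 4), (2, 6), (3, 1), (3, 3), (5, 7), (7, 5), (7, 8), (9, 2), (9, 10)}; count = 10.

For each of the 121 pairs (x, y) ∈ F_11², evaluate f(x, y) mod 11. Record the zeros.
  x = 0: [0↦0, 1↦2, 2↦8, 3↦7, 4↦10, 5↦6, 6↦6, 7↦10, 8↦7, 9↦8, 10↦2]  zeros at y ∈ {0}
  x = 1: [0↦2, 1↦5, 2↦1, 3↦1, 4↦5, 5↦2, 6↦3, 7↦8, 8↦6, 9↦8, 10↦3]  zeros at y ∈ ∅
  x = 2: [0↦4, 1↦8, 2↦5, 3↦6, 4↦0, 5↦9, 6↦0, 7↦6, 8↦5, 9↦8, 10↦4]  zeros at y ∈ {4, 6}
  x = 3: [0↦6, 1↦0, 2↦9, 3↦0, 4↦6, 5↦5, 6↦8, 7↦4, 8↦4, 9↦8, 10↦5]  zeros at y ∈ {1, 3}
  x = 4: [0↦8, 1↦3, 2↦2, 3↦5, 4↦1, 5↦1, 6↦5, 7↦2, 8↦3, 9↦8, 10↦6]  zeros at y ∈ ∅
  x = 5: [0↦10, 1↦6, 2↦6, 3↦10, 4↦7, 5↦8, 6↦2, 7↦0, 8↦2, 9↦8, 10↦7]  zeros at y ∈ {7}
  x = 6: [0↦1, 1↦9, 2↦10, 3↦4, 4↦2, 5↦4, 6↦10, 7↦9, 8↦1, 9↦8, 10↦8]  zeros at y ∈ ∅
  x = 7: [0↦3, 1↦1, 2↦3, 3↦9, 4↦8, 5↦0, 6↦7, 7↦7, 8↦0, 9↦8, 10↦9]  zeros at y ∈ {5, 8}
  x = 8: [0↦5, 1↦4, 2↦7, 3↦3, 4↦3, 5↦7, 6↦4, 7↦5, 8↦10, 9↦8, 10↦10]  zeros at y ∈ ∅
  x = 9: [0↦7, 1↦7, 2↦0, 3↦8, 4↦9, 5↦3, 6↦1, 7↦3, 8↦9, 9↦8, 10↦0]  zeros at y ∈ {2, 10}
  x = 10: [0↦9, 1↦10, 2↦4, 3↦2, 4↦4, 5↦10, 6↦9, 7↦1, 8↦8, 9↦8, 10↦1]  zeros at y ∈ ∅
Collecting zeros: affine points = {(0, 0), (2, 4), (2, 6), (3, 1), (3, 3), (5, 7), (7, 5), (7, 8), (9, 2), (9, 10)}.
Total count |C(F_11)_aff| = 10.


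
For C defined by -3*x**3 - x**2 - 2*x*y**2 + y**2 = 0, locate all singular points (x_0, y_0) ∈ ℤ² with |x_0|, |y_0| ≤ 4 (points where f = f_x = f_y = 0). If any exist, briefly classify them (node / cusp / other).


Singular points: {(0, 0)}; classification: node.

Compute partial derivatives:
  f_x = -9*x**2 - 2*x - 2*y**2.
  f_y = -4*x*y + 2*y.
Scan x_0 ∈ {−4, ..., 4}. For each x_0, f_y(x_0, y) is a polynomial in y; find its integer roots y ∈ {−4, ..., 4}, then test f_x and f at those candidates.
  x = -4: f_y(-4, y) = 18*y; vanishes at y ∈ {0}. (-4, 0): f_x = -136 ≠ 0.
  x = -3: f_y(-3, y) = 14*y; vanishes at y ∈ {0}. (-3, 0): f_x = -75 ≠ 0.
  x = -2: f_y(-2, y) = 10*y; vanishes at y ∈ {0}. (-2, 0): f_x = -32 ≠ 0.
  x = -1: f_y(-1, y) = 6*y; vanishes at y ∈ {0}. (-1, 0): f_x = -7 ≠ 0.
  x = 0: f_y(0, y) = 2*y; vanishes at y ∈ {0}. (0, 0): f_x = 0, f = 0 — SINGULAR.
  x = 1: f_y(1, y) = -2*y; vanishes at y ∈ {0}. (1, 0): f_x = -11 ≠ 0.
  x = 2: f_y(2, y) = -6*y; vanishes at y ∈ {0}. (2, 0): f_x = -40 ≠ 0.
  x = 3: f_y(3, y) = -10*y; vanishes at y ∈ {0}. (3, 0): f_x = -87 ≠ 0.
  x = 4: f_y(4, y) = -14*y; vanishes at y ∈ {0}. (4, 0): f_x = -152 ≠ 0.
Only singular point on the grid: (0, 0).
Classify: substitute x = 0 + u, y = 0 + v and expand: f = -3*u**3 - u**2 - 2*u*v**2 + v**2.
No constant or linear terms (consistent with a singular point). Quadratic part: -u**2 + v**2. Cubic part: -3*u**3 - 2*u*v**2.
The quadratic part v**2 - u**2 = (v − u)(v + u) splits into two distinct linear factors, so there are two distinct tangent lines y − 0 = ±(x − 0) — this is a node (ordinary double point).
Classification: node.


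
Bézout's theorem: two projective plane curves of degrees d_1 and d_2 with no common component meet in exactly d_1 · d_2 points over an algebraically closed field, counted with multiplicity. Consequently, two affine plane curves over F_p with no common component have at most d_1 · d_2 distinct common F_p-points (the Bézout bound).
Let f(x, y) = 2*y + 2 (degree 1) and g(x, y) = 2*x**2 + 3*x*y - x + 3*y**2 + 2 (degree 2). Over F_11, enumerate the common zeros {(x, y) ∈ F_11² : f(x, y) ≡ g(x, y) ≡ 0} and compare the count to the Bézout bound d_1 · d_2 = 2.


Common zeros: {(3, 10), (10, 10)}; count = 2; Bézout bound = 2.

deg(f) = 1, deg(g) = 2, so Bézout bound = 2.
Scan x ∈ F_11. For each x, list the y ∈ F_11 with f(x, y) ≡ 0 and those with g(x, y) ≡ 0 (mod 11); the common zeros in that column are the intersection.
  x = 0: f ≡ 0 at y ∈ {10}; g ≡ 0 at y ∈ {5, 6}; common: ∅.
  x = 1: f ≡ 0 at y ∈ {10}; g ≡ 0 at y ∈ ∅; common: ∅.
  x = 2: f ≡ 0 at y ∈ {10}; g ≡ 0 at y ∈ ∅; common: ∅.
  x = 3: f ≡ 0 at y ∈ {10}; g ≡ 0 at y ∈ {9, 10}; common: {10}.
  x = 4: f ≡ 0 at y ∈ {10}; g ≡ 0 at y ∈ {2, 5}; common: ∅.
  x = 5: f ≡ 0 at y ∈ {10}; g ≡ 0 at y ∈ ∅; common: ∅.
  x = 6: f ≡ 0 at y ∈ {10}; g ≡ 0 at y ∈ {7, 9}; common: ∅.
  x = 7: f ≡ 0 at y ∈ {10}; g ≡ 0 at y ∈ ∅; common: ∅.
  x = 8: f ≡ 0 at y ∈ {10}; g ≡ 0 at y ∈ {6, 8}; common: ∅.
  x = 9: f ≡ 0 at y ∈ {10}; g ≡ 0 at y ∈ ∅; common: ∅.
  x = 10: f ≡ 0 at y ∈ {10}; g ≡ 0 at y ∈ {2, 10}; common: {10}.
Collecting: common zeros = {(3, 10), (10, 10)}, so the count is 2.
Comparison with the Bézout bound: 2 ≤ 2 = deg(f)·deg(g), as expected for curves with no common component (the bound is attained).


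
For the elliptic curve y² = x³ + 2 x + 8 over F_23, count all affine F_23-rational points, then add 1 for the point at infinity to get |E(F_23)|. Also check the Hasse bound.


Affine points = {(0, 10), (0, 13), (3, 8), (3, 15), (6, 11), (6, 12), (10, 4), (10, 19), (11, 2), (11, 21), (12, 9), (12, 14), (13, 0), (15, 3), (15, 20)}; affine count = 15; |E(F_23)| = 16.

Discriminant check: Δ ∝ 4a³ + 27b² = 4·2³ + 27·8² = 4·8 + 27·64 ≡ 12 (mod 23). Nonzero ⇒ E is nonsingular.
For each x ∈ F_23, compute rhs = x³ + 2·x + 8 mod 23, then count y ∈ F_23 with y² ≡ rhs.
  x = 0: rhs = 8, matching y values: 10, 13 (2 points).
  x = 1: rhs = 11, matching y values: none (0 points).
  x = 2: rhs = 20, matching y values: none (0 points).
  x = 3: rhs = 18, matching y values: 8, 15 (2 points).
  x = 4: rhs = 11, matching y values: none (0 points).
  x = 5: rhs = 5, matching y values: none (0 points).
  x = 6: rhs = 6, matching y values: 11, 12 (2 points).
  x = 7: rhs = 20, matching y values: none (0 points).
  x = 8: rhs = 7, matching y values: none (0 points).
  x = 9: rhs = 19, matching y values: none (0 points).
  x = 10: rhs = 16, matching y values: 4, 19 (2 points).
  x = 11: rhs = 4, matching y values: 2, 21 (2 points).
  x = 12: rhs = 12, matching y values: 9, 14 (2 points).
  x = 13: rhs = 0, matching y values: 0 (1 points).
  x = 14: rhs = 20, matching y values: none (0 points).
  x = 15: rhs = 9, matching y values: 3, 20 (2 points).
  x = 16: rhs = 19, matching y values: none (0 points).
  x = 17: rhs = 10, matching y values: none (0 points).
  x = 18: rhs = 11, matching y values: none (0 points).
  x = 19: rhs = 5, matching y values: none (0 points).
  x = 20: rhs = 21, matching y values: none (0 points).
  x = 21: rhs = 19, matching y values: none (0 points).
  x = 22: rhs = 5, matching y values: none (0 points).
Total affine count: 15.
Full point count |E(F_23)| = 15 + 1 = 16.
Hasse bound: |16 − (23+1)| = |-8| = 8 ≤ 2√23 ≈ 9.5917 ✓.


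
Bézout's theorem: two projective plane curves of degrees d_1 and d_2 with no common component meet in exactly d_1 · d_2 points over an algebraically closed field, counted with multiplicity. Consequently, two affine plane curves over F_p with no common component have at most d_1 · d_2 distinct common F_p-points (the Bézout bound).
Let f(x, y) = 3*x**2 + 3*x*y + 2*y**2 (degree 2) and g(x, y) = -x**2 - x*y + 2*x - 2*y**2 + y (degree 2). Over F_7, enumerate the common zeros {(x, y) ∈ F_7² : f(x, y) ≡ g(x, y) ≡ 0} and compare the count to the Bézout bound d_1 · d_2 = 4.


Common zeros: {(0, 0)}; count = 1; Bézout bound = 4.

deg(f) = 2, deg(g) = 2, so Bézout bound = 4.
Scan x ∈ F_7. For each x, list the y ∈ F_7 with f(x, y) ≡ 0 and those with g(x, y) ≡ 0 (mod 7); the common zeros in that column are the intersection.
  x = 0: f ≡ 0 at y ∈ {0}; g ≡ 0 at y ∈ {0, 4}; common: {0}.
  x = 1: f ≡ 0 at y ∈ ∅; g ≡ 0 at y ∈ {2, 5}; common: ∅.
  x = 2: f ≡ 0 at y ∈ ∅; g ≡ 0 at y ∈ {0, 3}; common: ∅.
  x = 3: f ≡ 0 at y ∈ ∅; g ≡ 0 at y ∈ {1, 5}; common: ∅.
  x = 4: f ≡ 0 at y ∈ ∅; g ≡ 0 at y ∈ {3, 6}; common: ∅.
  x = 5: f ≡ 0 at y ∈ ∅; g ≡ 0 at y ∈ {1, 4}; common: ∅.
  x = 6: f ≡ 0 at y ∈ ∅; g ≡ 0 at y ∈ {2, 6}; common: ∅.
Collecting: common zeros = {(0, 0)}, so the count is 1.
Comparison with the Bézout bound: 1 ≤ 4 = deg(f)·deg(g), as expected for curves with no common component (the affine F_7-count falls short of the bound because intersections may lie at infinity, over extension fields, or carry multiplicity).


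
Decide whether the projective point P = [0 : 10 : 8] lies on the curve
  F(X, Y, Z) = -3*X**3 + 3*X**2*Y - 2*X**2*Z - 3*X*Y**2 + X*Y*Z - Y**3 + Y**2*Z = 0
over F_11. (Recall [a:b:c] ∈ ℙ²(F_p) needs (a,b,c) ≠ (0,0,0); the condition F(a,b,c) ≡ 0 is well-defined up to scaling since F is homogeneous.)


F(0,10,8) ≡ 9 (mod 11); P is NOT on the curve.

Evaluate F(0, 10, 8) term-by-term (mod 11).
  -3*X**3 ↦ -3·0·1·1 = 0
  3*X**2*Y ↦ 3·0·10·1 = 0
  -2*X**2*Z ↦ -2·0·1·8 = 0
  -3*X*Y**2 ↦ -3·0·100·1 = 0
  X*Y*Z ↦ 1·0·10·8 = 0
  -Y**3 ↦ -1·1·1000·1 = -1000
  Y**2*Z ↦ 1·1·100·8 = 800
Sum: F(0, 10, 8) = (0) + (0) + (0) + (0) + (0) + (-1000) + (800) = -200.
Reducing mod 11: -200 ≡ 9 (mod 11).
Since F(a, b, c) ≡ 9 ≠ 0 (mod 11), P does NOT lie on the curve.


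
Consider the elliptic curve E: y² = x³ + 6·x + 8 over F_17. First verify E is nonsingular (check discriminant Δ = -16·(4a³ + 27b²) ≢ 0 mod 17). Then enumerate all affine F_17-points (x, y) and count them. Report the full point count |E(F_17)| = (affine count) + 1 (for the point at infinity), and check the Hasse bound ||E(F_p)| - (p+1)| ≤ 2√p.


Affine points = {(0, 5), (0, 12), (1, 7), (1, 10), (3, 6), (3, 11), (7, 6), (7, 11), (9, 3), (9, 14), (16, 1), (16, 16)}; affine count = 12; |E(F_17)| = 13.

Discriminant check: Δ ∝ 4a³ + 27b² = 4·6³ + 27·8² = 4·216 + 27·64 ≡ 8 (mod 17). Nonzero ⇒ E is nonsingular.
For each x ∈ F_17, compute rhs = x³ + 6·x + 8 mod 17, then count y ∈ F_17 with y² ≡ rhs.
  x = 0: rhs = 8, matching y values: 5, 12 (2 points).
  x = 1: rhs = 15, matching y values: 7, 10 (2 points).
  x = 2: rhs = 11, matching y values: none (0 points).
  x = 3: rhs = 2, matching y values: 6, 11 (2 points).
  x = 4: rhs = 11, matching y values: none (0 points).
  x = 5: rhs = 10, matching y values: none (0 points).
  x = 6: rhs = 5, matching y values: none (0 points).
  x = 7: rhs = 2, matching y values: 6, 11 (2 points).
  x = 8: rhs = 7, matching y values: none (0 points).
  x = 9: rhs = 9, matching y values: 3, 14 (2 points).
  x = 10: rhs = 14, matching y values: none (0 points).
  x = 11: rhs = 11, matching y values: none (0 points).
  x = 12: rhs = 6, matching y values: none (0 points).
  x = 13: rhs = 5, matching y values: none (0 points).
  x = 14: rhs = 14, matching y values: none (0 points).
  x = 15: rhs = 5, matching y values: none (0 points).
  x = 16: rhs = 1, matching y values: 1, 16 (2 points).
Total affine count: 12.
Full point count |E(F_17)| = 12 + 1 = 13.
Hasse bound: |13 − (17+1)| = |-5| = 5 ≤ 2√17 ≈ 8.2462 ✓.


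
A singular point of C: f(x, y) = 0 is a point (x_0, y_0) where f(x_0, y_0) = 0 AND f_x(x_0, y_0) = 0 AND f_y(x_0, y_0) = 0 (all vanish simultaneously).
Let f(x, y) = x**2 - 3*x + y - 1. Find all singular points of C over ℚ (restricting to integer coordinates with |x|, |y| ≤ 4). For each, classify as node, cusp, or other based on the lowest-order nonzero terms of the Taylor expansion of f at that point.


No singular points in the scanned grid; C is smooth there.

Compute partial derivatives:
  f_x = 2*x - 3.
  f_y = 1.
f_y = 1 is a nonzero constant, so f_y never vanishes: no point (x, y) can satisfy f = f_x = f_y = 0. In particular no (x, y) ∈ {−4, ..., 4}² is singular; the curve is smooth.


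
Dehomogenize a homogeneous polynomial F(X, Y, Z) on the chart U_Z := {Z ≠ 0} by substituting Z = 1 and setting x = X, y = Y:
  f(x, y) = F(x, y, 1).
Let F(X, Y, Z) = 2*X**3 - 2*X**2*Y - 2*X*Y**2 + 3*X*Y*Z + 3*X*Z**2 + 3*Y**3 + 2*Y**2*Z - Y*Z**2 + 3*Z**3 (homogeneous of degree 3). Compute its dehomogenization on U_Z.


f(x, y) = 2*x**3 - 2*x**2*y - 2*x*y**2 + 3*x*y + 3*x + 3*y**3 + 2*y**2 - y + 3

On U_Z we set Z = 1. Each monomial c·X^i·Y^j·Z^k in F becomes c·x^i·y^j·1^k = c·x^i·y^j.
Substituting Z = 1: F(X, Y, 1) = 2*x**3 - 2*x**2*y - 2*x*y**2 + 3*x*y + 3*x + 3*y**3 + 2*y**2 - y + 3.
Note: deg(f) ≤ deg(F) = 3; strict inequality happens when F is divisible by Z (lost terms).


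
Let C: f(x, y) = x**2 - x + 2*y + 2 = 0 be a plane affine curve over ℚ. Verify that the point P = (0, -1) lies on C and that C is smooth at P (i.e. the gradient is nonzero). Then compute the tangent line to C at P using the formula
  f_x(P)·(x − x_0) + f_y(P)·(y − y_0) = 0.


Tangent line at P: -x + 2*y + 2 = 0.

Step 1: f(0, -1) = 0, so P lies on C.
Step 2: partial derivatives
  f_x(x, y) = 2*x - 1, f_y(x, y) = 2.
  f_x(P) = -1, f_y(P) = 2 (gradient nonzero, so P is smooth).
Step 3: tangent line at P: -1·(x − 0) + 2·(y − -1) = 0.
Expanding: -x + 2*y + 2 = 0.


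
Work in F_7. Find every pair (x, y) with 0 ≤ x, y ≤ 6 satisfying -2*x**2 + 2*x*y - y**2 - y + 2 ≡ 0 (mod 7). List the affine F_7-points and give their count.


Affine F_7-points: {(0, 1), (0, 5), (1, 0), (1, 1), (5, 4), (5, 5), (6, 0), (6, 4)}; count = 8.

For each of the 49 pairs (x, y) ∈ F_7², evaluate f(x, y) mod 7. Record the zeros.
  x = 0: [0↦2, 1↦0, 2↦3, 3↦4, 4↦3, 5↦0, 6↦2]  zeros at y ∈ {1, 5}
  x = 1: [0↦0, 1↦0, 2↦5, 3↦1, 4↦2, 5↦1, 6↦5]  zeros at y ∈ {0, 1}
  x = 2: [0↦1, 1↦3, 2↦3, 3↦1, 4↦4, 5↦5, 6↦4]  zeros at y ∈ ∅
  x = 3: [0↦5, 1↦2, 2↦4, 3↦4, 4↦2, 5↦5, 6↦6]  zeros at y ∈ ∅
  x = 4: [0↦5, 1↦4, 2↦1, 3↦3, 4↦3, 5↦1, 6↦4]  zeros at y ∈ ∅
  x = 5: [0↦1, 1↦2, 2↦1, 3↦5, 4↦0, 5↦0, 6↦5]  zeros at y ∈ {4, 5}
  x = 6: [0↦0, 1↦3, 2↦4, 3↦3, 4↦0, 5↦2, 6↦2]  zeros at y ∈ {0, 4}
Collecting zeros: affine points = {(0, 1), (0, 5), (1, 0), (1, 1), (5, 4), (5, 5), (6, 0), (6, 4)}.
Total count |C(F_7)_aff| = 8.


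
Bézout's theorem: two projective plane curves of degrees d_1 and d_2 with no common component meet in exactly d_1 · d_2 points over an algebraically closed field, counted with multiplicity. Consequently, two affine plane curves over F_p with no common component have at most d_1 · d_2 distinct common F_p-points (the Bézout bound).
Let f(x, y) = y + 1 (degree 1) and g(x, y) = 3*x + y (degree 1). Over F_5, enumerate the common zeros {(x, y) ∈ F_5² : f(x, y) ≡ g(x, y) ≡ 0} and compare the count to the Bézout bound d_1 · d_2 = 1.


Common zeros: {(2, 4)}; count = 1; Bézout bound = 1.

deg(f) = 1, deg(g) = 1, so Bézout bound = 1.
Scan x ∈ F_5. For each x, list the y ∈ F_5 with f(x, y) ≡ 0 and those with g(x, y) ≡ 0 (mod 5); the common zeros in that column are the intersection.
  x = 0: f ≡ 0 at y ∈ {4}; g ≡ 0 at y ∈ {0}; common: ∅.
  x = 1: f ≡ 0 at y ∈ {4}; g ≡ 0 at y ∈ {2}; common: ∅.
  x = 2: f ≡ 0 at y ∈ {4}; g ≡ 0 at y ∈ {4}; common: {4}.
  x = 3: f ≡ 0 at y ∈ {4}; g ≡ 0 at y ∈ {1}; common: ∅.
  x = 4: f ≡ 0 at y ∈ {4}; g ≡ 0 at y ∈ {3}; common: ∅.
Collecting: common zeros = {(2, 4)}, so the count is 1.
Comparison with the Bézout bound: 1 ≤ 1 = deg(f)·deg(g), as expected for curves with no common component (the bound is attained).


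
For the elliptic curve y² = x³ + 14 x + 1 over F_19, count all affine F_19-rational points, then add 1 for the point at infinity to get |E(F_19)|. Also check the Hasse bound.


Affine points = {(0, 1), (0, 18), (1, 4), (1, 15), (4, 8), (4, 11), (5, 5), (5, 14), (6, 4), (6, 15), (7, 9), (7, 10), (8, 6), (8, 13), (9, 1), (9, 18), (10, 1), (10, 18), (11, 2), (11, 17), (12, 4), (12, 15), (13, 9), (13, 10), (18, 9), (18, 10)}; affine count = 26; |E(F_19)| = 27.

Discriminant check: Δ ∝ 4a³ + 27b² = 4·14³ + 27·1² = 4·2744 + 27·1 ≡ 2 (mod 19). Nonzero ⇒ E is nonsingular.
For each x ∈ F_19, compute rhs = x³ + 14·x + 1 mod 19, then count y ∈ F_19 with y² ≡ rhs.
  x = 0: rhs = 1, matching y values: 1, 18 (2 points).
  x = 1: rhs = 16, matching y values: 4, 15 (2 points).
  x = 2: rhs = 18, matching y values: none (0 points).
  x = 3: rhs = 13, matching y values: none (0 points).
  x = 4: rhs = 7, matching y values: 8, 11 (2 points).
  x = 5: rhs = 6, matching y values: 5, 14 (2 points).
  x = 6: rhs = 16, matching y values: 4, 15 (2 points).
  x = 7: rhs = 5, matching y values: 9, 10 (2 points).
  x = 8: rhs = 17, matching y values: 6, 13 (2 points).
  x = 9: rhs = 1, matching y values: 1, 18 (2 points).
  x = 10: rhs = 1, matching y values: 1, 18 (2 points).
  x = 11: rhs = 4, matching y values: 2, 17 (2 points).
  x = 12: rhs = 16, matching y values: 4, 15 (2 points).
  x = 13: rhs = 5, matching y values: 9, 10 (2 points).
  x = 14: rhs = 15, matching y values: none (0 points).
  x = 15: rhs = 14, matching y values: none (0 points).
  x = 16: rhs = 8, matching y values: none (0 points).
  x = 17: rhs = 3, matching y values: none (0 points).
  x = 18: rhs = 5, matching y values: 9, 10 (2 points).
Total affine count: 26.
Full point count |E(F_19)| = 26 + 1 = 27.
Hasse bound: |27 − (19+1)| = |7| = 7 ≤ 2√19 ≈ 8.7178 ✓.


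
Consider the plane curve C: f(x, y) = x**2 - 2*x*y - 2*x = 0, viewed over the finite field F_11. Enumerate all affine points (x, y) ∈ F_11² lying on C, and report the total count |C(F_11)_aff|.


Affine F_11-points: {(0, 0), (0, 1), (0, 2), (0, 3), (0, 4), (0, 5), (0, 6), (0, 7), (0, 8), (0, 9), (0, 10), (1, 5), (2, 0), (3, 6), (4, 1), (5, 7), (6, 2), (7, 8), (8, 3), (9, 9), (10, 4)}; count = 21.

For each of the 121 pairs (x, y) ∈ F_11², evaluate f(x, y) mod 11. Record the zeros.
  x = 0: [0↦0, 1↦0, 2↦0, 3↦0, 4↦0, 5↦0, 6↦0, 7↦0, 8↦0, 9↦0, 10↦0]  zeros at y ∈ {0, 1, 2, 3, 4, 5, 6, 7, 8, 9, 10}
  x = 1: [0↦10, 1↦8, 2↦6, 3↦4, 4↦2, 5↦0, 6↦9, 7↦7, 8↦5, 9↦3, 10↦1]  zeros at y ∈ {5}
  x = 2: [0↦0, 1↦7, 2↦3, 3↦10, 4↦6, 5↦2, 6↦9, 7↦5, 8↦1, 9↦8, 10↦4]  zeros at y ∈ {0}
  x = 3: [0↦3, 1↦8, 2↦2, 3↦7, 4↦1, 5↦6, 6↦0, 7↦5, 8↦10, 9↦4, 10↦9]  zeros at y ∈ {6}
  x = 4: [0↦8, 1↦0, 2↦3, 3↦6, 4↦9, 5↦1, 6↦4, 7↦7, 8↦10, 9↦2, 10↦5]  zeros at y ∈ {1}
  x = 5: [0↦4, 1↦5, 2↦6, 3↦7, 4↦8, 5↦9, 6↦10, 7↦0, 8↦1, 9↦2, 10↦3]  zeros at y ∈ {7}
  x = 6: [0↦2, 1↦1, 2↦0, 3↦10, 4↦9, 5↦8, 6↦7, 7↦6, 8↦5, 9↦4, 10↦3]  zeros at y ∈ {2}
  x = 7: [0↦2, 1↦10, 2↦7, 3↦4, 4↦1, 5↦9, 6↦6, 7↦3, 8↦0, 9↦8, 10↦5]  zeros at y ∈ {8}
  x = 8: [0↦4, 1↦10, 2↦5, 3↦0, 4↦6, 5↦1, 6↦7, 7↦2, 8↦8, 9↦3, 10↦9]  zeros at y ∈ {3}
  x = 9: [0↦8, 1↦1, 2↦5, 3↦9, 4↦2, 5↦6, 6↦10, 7↦3, 8↦7, 9↦0, 10↦4]  zeros at y ∈ {9}
  x = 10: [0↦3, 1↦5, 2↦7, 3↦9, 4↦0, 5↦2, 6↦4, 7↦6, 8↦8, 9↦10, 10↦1]  zeros at y ∈ {4}
Collecting zeros: affine points = {(0, 0), (0, 1), (0, 2), (0, 3), (0, 4), (0, 5), (0, 6), (0, 7), (0, 8), (0, 9), (0, 10), (1, 5), (2, 0), (3, 6), (4, 1), (5, 7), (6, 2), (7, 8), (8, 3), (9, 9), (10, 4)}.
Total count |C(F_11)_aff| = 21.


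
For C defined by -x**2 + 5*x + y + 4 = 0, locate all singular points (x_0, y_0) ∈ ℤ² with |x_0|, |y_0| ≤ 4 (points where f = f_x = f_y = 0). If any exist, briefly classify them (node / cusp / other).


No singular points in the scanned grid; C is smooth there.

Compute partial derivatives:
  f_x = 5 - 2*x.
  f_y = 1.
f_y = 1 is a nonzero constant, so f_y never vanishes: no point (x, y) can satisfy f = f_x = f_y = 0. In particular no (x, y) ∈ {−4, ..., 4}² is singular; the curve is smooth.


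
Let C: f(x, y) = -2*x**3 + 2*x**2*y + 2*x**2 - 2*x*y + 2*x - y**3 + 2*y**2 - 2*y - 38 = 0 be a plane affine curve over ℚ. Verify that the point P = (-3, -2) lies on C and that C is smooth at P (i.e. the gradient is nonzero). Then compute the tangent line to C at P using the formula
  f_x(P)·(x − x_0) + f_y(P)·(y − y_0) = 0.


Tangent line at P: -36*x + 2*y - 104 = 0.

Step 1: f(-3, -2) = 0, so P lies on C.
Step 2: partial derivatives
  f_x(x, y) = -6*x**2 + 4*x*y + 4*x - 2*y + 2, f_y(x, y) = 2*x**2 - 2*x - 3*y**2 + 4*y - 2.
  f_x(P) = -36, f_y(P) = 2 (gradient nonzero, so P is smooth).
Step 3: tangent line at P: -36·(x − -3) + 2·(y − -2) = 0.
Expanding: -36*x + 2*y - 104 = 0.


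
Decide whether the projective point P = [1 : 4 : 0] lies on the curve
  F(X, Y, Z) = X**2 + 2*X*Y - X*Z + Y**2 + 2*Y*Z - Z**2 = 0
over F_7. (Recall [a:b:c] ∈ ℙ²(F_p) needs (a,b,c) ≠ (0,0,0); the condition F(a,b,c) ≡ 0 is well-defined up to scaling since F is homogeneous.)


F(1,4,0) ≡ 4 (mod 7); P is NOT on the curve.

Evaluate F(1, 4, 0) term-by-term (mod 7).
  X**2 ↦ 1·1·1·1 = 1
  2*X*Y ↦ 2·1·4·1 = 8
  -X*Z ↦ -1·1·1·0 = 0
  Y**2 ↦ 1·1·16·1 = 16
  2*Y*Z ↦ 2·1·4·0 = 0
  -Z**2 ↦ -1·1·1·0 = 0
Sum: F(1, 4, 0) = (1) + (8) + (0) + (16) + (0) + (0) = 25.
Reducing mod 7: 25 ≡ 4 (mod 7).
Since F(a, b, c) ≡ 4 ≠ 0 (mod 7), P does NOT lie on the curve.


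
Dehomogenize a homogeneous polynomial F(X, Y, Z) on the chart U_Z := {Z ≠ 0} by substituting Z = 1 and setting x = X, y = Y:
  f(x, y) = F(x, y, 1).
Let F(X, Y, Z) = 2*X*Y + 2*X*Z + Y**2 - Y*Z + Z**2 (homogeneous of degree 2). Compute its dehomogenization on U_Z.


f(x, y) = 2*x*y + 2*x + y**2 - y + 1

On U_Z we set Z = 1. Each monomial c·X^i·Y^j·Z^k in F becomes c·x^i·y^j·1^k = c·x^i·y^j.
Substituting Z = 1: F(X, Y, 1) = 2*x*y + 2*x + y**2 - y + 1.
Note: deg(f) ≤ deg(F) = 2; strict inequality happens when F is divisible by Z (lost terms).


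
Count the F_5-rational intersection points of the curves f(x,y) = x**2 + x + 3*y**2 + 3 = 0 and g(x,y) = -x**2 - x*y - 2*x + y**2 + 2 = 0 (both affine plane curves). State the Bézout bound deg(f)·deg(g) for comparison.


Common zeros: {(4, 3)}; count = 1; Bézout bound = 4.

deg(f) = 2, deg(g) = 2, so Bézout bound = 4.
Scan x ∈ F_5. For each x, list the y ∈ F_5 with f(x, y) ≡ 0 and those with g(x, y) ≡ 0 (mod 5); the common zeros in that column are the intersection.
  x = 0: f ≡ 0 at y ∈ {2, 3}; g ≡ 0 at y ∈ ∅; common: ∅.
  x = 1: f ≡ 0 at y ∈ {0}; g ≡ 0 at y ∈ {3}; common: ∅.
  x = 2: f ≡ 0 at y ∈ ∅; g ≡ 0 at y ∈ ∅; common: ∅.
  x = 3: f ≡ 0 at y ∈ {0}; g ≡ 0 at y ∈ {1, 2}; common: ∅.
  x = 4: f ≡ 0 at y ∈ {2, 3}; g ≡ 0 at y ∈ {1, 3}; common: {3}.
Collecting: common zeros = {(4, 3)}, so the count is 1.
Comparison with the Bézout bound: 1 ≤ 4 = deg(f)·deg(g), as expected for curves with no common component (the affine F_5-count falls short of the bound because intersections may lie at infinity, over extension fields, or carry multiplicity).


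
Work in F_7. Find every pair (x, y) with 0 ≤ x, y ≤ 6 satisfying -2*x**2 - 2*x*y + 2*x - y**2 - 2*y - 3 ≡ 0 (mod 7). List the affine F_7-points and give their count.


Affine F_7-points: {(1, 4), (1, 6), (2, 0), (2, 1), (3, 2), (3, 4), (5, 1), (6, 0)}; count = 8.

For each of the 49 pairs (x, y) ∈ F_7², evaluate f(x, y) mod 7. Record the zeros.
  x = 0: [0↦4, 1↦1, 2↦3, 3↦3, 4↦1, 5↦4, 6↦5]  zeros at y ∈ ∅
  x = 1: [0↦4, 1↦6, 2↦6, 3↦4, 4↦0, 5↦1, 6↦0]  zeros at y ∈ {4, 6}
  x = 2: [0↦0, 1↦0, 2↦5, 3↦1, 4↦2, 5↦1, 6↦5]  zeros at y ∈ {0, 1}
  x = 3: [0↦6, 1↦4, 2↦0, 3↦1, 4↦0, 5↦4, 6↦6]  zeros at y ∈ {2, 4}
  x = 4: [0↦1, 1↦4, 2↦5, 3↦4, 4↦1, 5↦3, 6↦3]  zeros at y ∈ ∅
  x = 5: [0↦6, 1↦0, 2↦6, 3↦3, 4↦5, 5↦5, 6↦3]  zeros at y ∈ {1}
  x = 6: [0↦0, 1↦6, 2↦3, 3↦5, 4↦5, 5↦3, 6↦6]  zeros at y ∈ {0}
Collecting zeros: affine points = {(1, 4), (1, 6), (2, 0), (2, 1), (3, 2), (3, 4), (5, 1), (6, 0)}.
Total count |C(F_7)_aff| = 8.


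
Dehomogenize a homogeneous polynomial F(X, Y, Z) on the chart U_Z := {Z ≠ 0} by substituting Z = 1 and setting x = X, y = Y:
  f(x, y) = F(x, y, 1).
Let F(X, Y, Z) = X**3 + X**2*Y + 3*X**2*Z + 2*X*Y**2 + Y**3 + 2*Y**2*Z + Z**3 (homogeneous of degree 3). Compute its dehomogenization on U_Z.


f(x, y) = x**3 + x**2*y + 3*x**2 + 2*x*y**2 + y**3 + 2*y**2 + 1

On U_Z we set Z = 1. Each monomial c·X^i·Y^j·Z^k in F becomes c·x^i·y^j·1^k = c·x^i·y^j.
Substituting Z = 1: F(X, Y, 1) = x**3 + x**2*y + 3*x**2 + 2*x*y**2 + y**3 + 2*y**2 + 1.
Note: deg(f) ≤ deg(F) = 3; strict inequality happens when F is divisible by Z (lost terms).


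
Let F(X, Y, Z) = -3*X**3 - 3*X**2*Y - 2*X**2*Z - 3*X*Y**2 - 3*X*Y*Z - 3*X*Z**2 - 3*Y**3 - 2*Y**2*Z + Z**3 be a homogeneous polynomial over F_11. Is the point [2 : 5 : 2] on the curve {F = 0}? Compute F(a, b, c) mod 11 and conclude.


F(2,5,2) ≡ 2 (mod 11); P is NOT on the curve.

Evaluate F(2, 5, 2) term-by-term (mod 11).
  -3*X**3 ↦ -3·8·1·1 = -24
  -3*X**2*Y ↦ -3·4·5·1 = -60
  -2*X**2*Z ↦ -2·4·1·2 = -16
  -3*X*Y**2 ↦ -3·2·25·1 = -150
  -3*X*Y*Z ↦ -3·2·5·2 = -60
  -3*X*Z**2 ↦ -3·2·1·4 = -24
  -3*Y**3 ↦ -3·1·125·1 = -375
  -2*Y**2*Z ↦ -2·1·25·2 = -100
  Z**3 ↦ 1·1·1·8 = 8
Sum: F(2, 5, 2) = (-24) + (-60) + (-16) + (-150) + (-60) + (-24) + (-375) + (-100) + (8) = -801.
Reducing mod 11: -801 ≡ 2 (mod 11).
Since F(a, b, c) ≡ 2 ≠ 0 (mod 11), P does NOT lie on the curve.


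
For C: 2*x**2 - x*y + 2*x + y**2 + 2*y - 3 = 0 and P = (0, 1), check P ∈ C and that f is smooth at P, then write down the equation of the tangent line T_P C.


Tangent line at P: x + 4*y - 4 = 0.

Step 1: f(0, 1) = 0, so P lies on C.
Step 2: partial derivatives
  f_x(x, y) = 4*x - y + 2, f_y(x, y) = -x + 2*y + 2.
  f_x(P) = 1, f_y(P) = 4 (gradient nonzero, so P is smooth).
Step 3: tangent line at P: 1·(x − 0) + 4·(y − 1) = 0.
Expanding: x + 4*y - 4 = 0.


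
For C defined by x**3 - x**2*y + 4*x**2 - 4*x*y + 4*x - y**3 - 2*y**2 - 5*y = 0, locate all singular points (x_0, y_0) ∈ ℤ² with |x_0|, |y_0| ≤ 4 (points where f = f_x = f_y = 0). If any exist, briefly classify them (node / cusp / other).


Singular points: {(-2, -1)}; classification: node.

Compute partial derivatives:
  f_x = 3*x**2 - 2*x*y + 8*x - 4*y + 4.
  f_y = -x**2 - 4*x - 3*y**2 - 4*y - 5.
Scan x_0 ∈ {−4, ..., 4}. For each x_0, f_y(x_0, y) is a polynomial in y; find its integer roots y ∈ {−4, ..., 4}, then test f_x and f at those candidates.
  x = -4: f_y(-4, y) = -3*y**2 - 4*y - 5; no integer root y with |y| ≤ 4.
  x = -3: f_y(-3, y) = -3*y**2 - 4*y - 2; no integer root y with |y| ≤ 4.
  x = -2: f_y(-2, y) = -3*y**2 - 4*y - 1; vanishes at y ∈ {-1}. (-2, -1): f_x = 0, f = 0 — SINGULAR.
  x = -1: f_y(-1, y) = -3*y**2 - 4*y - 2; no integer root y with |y| ≤ 4.
  x = 0: f_y(0, y) = -3*y**2 - 4*y - 5; no integer root y with |y| ≤ 4.
  x = 1: f_y(1, y) = -3*y**2 - 4*y - 10; no integer root y with |y| ≤ 4.
  x = 2: f_y(2, y) = -3*y**2 - 4*y - 17; no integer root y with |y| ≤ 4.
  x = 3: f_y(3, y) = -3*y**2 - 4*y - 26; no integer root y with |y| ≤ 4.
  x = 4: f_y(4, y) = -3*y**2 - 4*y - 37; no integer root y with |y| ≤ 4.
Only singular point on the grid: (-2, -1).
Classify: substitute x = -2 + u, y = -1 + v and expand: f = u**3 - u**2*v - u**2 - v**3 + v**2.
No constant or linear terms (consistent with a singular point). Quadratic part: -u**2 + v**2. Cubic part: u**3 - u**2*v - v**3.
The quadratic part v**2 - u**2 = (v − u)(v + u) splits into two distinct linear factors, so there are two distinct tangent lines y − -1 = ±(x − -2) — this is a node (ordinary double point).
Classification: node.


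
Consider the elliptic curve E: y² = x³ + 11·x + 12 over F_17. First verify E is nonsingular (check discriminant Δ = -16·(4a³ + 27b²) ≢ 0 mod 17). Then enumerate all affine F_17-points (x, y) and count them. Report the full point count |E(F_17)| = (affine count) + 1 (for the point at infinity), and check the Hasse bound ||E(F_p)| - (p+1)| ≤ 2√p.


Affine points = {(2, 5), (2, 12), (3, 2), (3, 15), (4, 1), (4, 16), (8, 0), (10, 0), (11, 6), (11, 11), (12, 6), (12, 11), (15, 4), (15, 13), (16, 0)}; affine count = 15; |E(F_17)| = 16.

Discriminant check: Δ ∝ 4a³ + 27b² = 4·11³ + 27·12² = 4·1331 + 27·144 ≡ 15 (mod 17). Nonzero ⇒ E is nonsingular.
For each x ∈ F_17, compute rhs = x³ + 11·x + 12 mod 17, then count y ∈ F_17 with y² ≡ rhs.
  x = 0: rhs = 12, matching y values: none (0 points).
  x = 1: rhs = 7, matching y values: none (0 points).
  x = 2: rhs = 8, matching y values: 5, 12 (2 points).
  x = 3: rhs = 4, matching y values: 2, 15 (2 points).
  x = 4: rhs = 1, matching y values: 1, 16 (2 points).
  x = 5: rhs = 5, matching y values: none (0 points).
  x = 6: rhs = 5, matching y values: none (0 points).
  x = 7: rhs = 7, matching y values: none (0 points).
  x = 8: rhs = 0, matching y values: 0 (1 points).
  x = 9: rhs = 7, matching y values: none (0 points).
  x = 10: rhs = 0, matching y values: 0 (1 points).
  x = 11: rhs = 2, matching y values: 6, 11 (2 points).
  x = 12: rhs = 2, matching y values: 6, 11 (2 points).
  x = 13: rhs = 6, matching y values: none (0 points).
  x = 14: rhs = 3, matching y values: none (0 points).
  x = 15: rhs = 16, matching y values: 4, 13 (2 points).
  x = 16: rhs = 0, matching y values: 0 (1 points).
Total affine count: 15.
Full point count |E(F_17)| = 15 + 1 = 16.
Hasse bound: |16 − (17+1)| = |-2| = 2 ≤ 2√17 ≈ 8.2462 ✓.


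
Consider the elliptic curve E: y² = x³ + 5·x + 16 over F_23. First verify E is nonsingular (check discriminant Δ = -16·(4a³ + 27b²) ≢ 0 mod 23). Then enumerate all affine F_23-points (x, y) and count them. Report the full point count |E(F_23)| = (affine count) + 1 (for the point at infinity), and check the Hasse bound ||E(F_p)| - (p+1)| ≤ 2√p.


Affine points = {(0, 4), (0, 19), (3, 9), (3, 14), (4, 10), (4, 13), (6, 3), (6, 20), (7, 7), (7, 16), (8, 4), (8, 19), (9, 10), (9, 13), (10, 10), (10, 13), (13, 1), (13, 22), (14, 1), (14, 22), (15, 4), (15, 19), (16, 11), (16, 12), (17, 0), (18, 2), (18, 21), (19, 1), (19, 22)}; affine count = 29; |E(F_23)| = 30.

Discriminant check: Δ ∝ 4a³ + 27b² = 4·5³ + 27·16² = 4·125 + 27·256 ≡ 6 (mod 23). Nonzero ⇒ E is nonsingular.
For each x ∈ F_23, compute rhs = x³ + 5·x + 16 mod 23, then count y ∈ F_23 with y² ≡ rhs.
  x = 0: rhs = 16, matching y values: 4, 19 (2 points).
  x = 1: rhs = 22, matching y values: none (0 points).
  x = 2: rhs = 11, matching y values: none (0 points).
  x = 3: rhs = 12, matching y values: 9, 14 (2 points).
  x = 4: rhs = 8, matching y values: 10, 13 (2 points).
  x = 5: rhs = 5, matching y values: none (0 points).
  x = 6: rhs = 9, matching y values: 3, 20 (2 points).
  x = 7: rhs = 3, matching y values: 7, 16 (2 points).
  x = 8: rhs = 16, matching y values: 4, 19 (2 points).
  x = 9: rhs = 8, matching y values: 10, 13 (2 points).
  x = 10: rhs = 8, matching y values: 10, 13 (2 points).
  x = 11: rhs = 22, matching y values: none (0 points).
  x = 12: rhs = 10, matching y values: none (0 points).
  x = 13: rhs = 1, matching y values: 1, 22 (2 points).
  x = 14: rhs = 1, matching y values: 1, 22 (2 points).
  x = 15: rhs = 16, matching y values: 4, 19 (2 points).
  x = 16: rhs = 6, matching y values: 11, 12 (2 points).
  x = 17: rhs = 0, matching y values: 0 (1 points).
  x = 18: rhs = 4, matching y values: 2, 21 (2 points).
  x = 19: rhs = 1, matching y values: 1, 22 (2 points).
  x = 20: rhs = 20, matching y values: none (0 points).
  x = 21: rhs = 21, matching y values: none (0 points).
  x = 22: rhs = 10, matching y values: none (0 points).
Total affine count: 29.
Full point count |E(F_23)| = 29 + 1 = 30.
Hasse bound: |30 − (23+1)| = |6| = 6 ≤ 2√23 ≈ 9.5917 ✓.


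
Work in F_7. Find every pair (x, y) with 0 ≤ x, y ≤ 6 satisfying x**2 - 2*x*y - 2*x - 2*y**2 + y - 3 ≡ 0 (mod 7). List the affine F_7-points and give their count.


Affine F_7-points: {(1, 1), (1, 2), (3, 0), (3, 1), (5, 2), (5, 4), (6, 0), (6, 5)}; count = 8.

For each of the 49 pairs (x, y) ∈ F_7², evaluate f(x, y) mod 7. Record the zeros.
  x = 0: [0↦4, 1↦3, 2↦5, 3↦3, 4↦4, 5↦1, 6↦1]  zeros at y ∈ ∅
  x = 1: [0↦3, 1↦0, 2↦0, 3↦3, 4↦2, 5↦4, 6↦2]  zeros at y ∈ {1, 2}
  x = 2: [0↦4, 1↦6, 2↦4, 3↦5, 4↦2, 5↦2, 6↦5]  zeros at y ∈ ∅
  x = 3: [0↦0, 1↦0, 2↦3, 3↦2, 4↦4, 5↦2, 6↦3]  zeros at y ∈ {0, 1}
  x = 4: [0↦5, 1↦3, 2↦4, 3↦1, 4↦1, 5↦4, 6↦3]  zeros at y ∈ ∅
  x = 5: [0↦5, 1↦1, 2↦0, 3↦2, 4↦0, 5↦1, 6↦5]  zeros at y ∈ {2, 4}
  x = 6: [0↦0, 1↦1, 2↦5, 3↦5, 4↦1, 5↦0, 6↦2]  zeros at y ∈ {0, 5}
Collecting zeros: affine points = {(1, 1), (1, 2), (3, 0), (3, 1), (5, 2), (5, 4), (6, 0), (6, 5)}.
Total count |C(F_7)_aff| = 8.


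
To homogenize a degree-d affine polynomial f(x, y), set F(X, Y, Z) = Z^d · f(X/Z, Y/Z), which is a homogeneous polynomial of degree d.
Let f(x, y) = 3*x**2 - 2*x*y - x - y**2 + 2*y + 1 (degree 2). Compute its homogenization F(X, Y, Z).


F(X, Y, Z) = 3*X**2 - 2*X*Y - X*Z - Y**2 + 2*Y*Z + Z**2

deg(f) = 2.
Substitute x = X/Z, y = Y/Z into f, then multiply by Z^2.
  monomial 3·x^2·y^0 ↦ 3·X^2·Y^0·Z^0.
  monomial -2·x^1·y^1 ↦ -2·X^1·Y^1·Z^0.
  monomial -1·x^1·y^0 ↦ -1·X^1·Y^0·Z^1.
  monomial -1·x^0·y^2 ↦ -1·X^0·Y^2·Z^0.
  monomial 2·x^0·y^1 ↦ 2·X^0·Y^1·Z^1.
  monomial 1·x^0·y^0 ↦ 1·X^0·Y^0·Z^2.
Collecting: F(X, Y, Z) = 3*X**2 - 2*X*Y - X*Z - Y**2 + 2*Y*Z + Z**2.


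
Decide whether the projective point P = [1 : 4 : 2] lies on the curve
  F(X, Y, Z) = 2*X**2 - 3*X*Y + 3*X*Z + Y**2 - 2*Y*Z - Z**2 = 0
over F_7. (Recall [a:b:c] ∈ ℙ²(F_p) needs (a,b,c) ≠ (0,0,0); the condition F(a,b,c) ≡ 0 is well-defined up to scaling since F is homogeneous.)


F(1,4,2) ≡ 6 (mod 7); P is NOT on the curve.

Evaluate F(1, 4, 2) term-by-term (mod 7).
  2*X**2 ↦ 2·1·1·1 = 2
  -3*X*Y ↦ -3·1·4·1 = -12
  3*X*Z ↦ 3·1·1·2 = 6
  Y**2 ↦ 1·1·16·1 = 16
  -2*Y*Z ↦ -2·1·4·2 = -16
  -Z**2 ↦ -1·1·1·4 = -4
Sum: F(1, 4, 2) = (2) + (-12) + (6) + (16) + (-16) + (-4) = -8.
Reducing mod 7: -8 ≡ 6 (mod 7).
Since F(a, b, c) ≡ 6 ≠ 0 (mod 7), P does NOT lie on the curve.


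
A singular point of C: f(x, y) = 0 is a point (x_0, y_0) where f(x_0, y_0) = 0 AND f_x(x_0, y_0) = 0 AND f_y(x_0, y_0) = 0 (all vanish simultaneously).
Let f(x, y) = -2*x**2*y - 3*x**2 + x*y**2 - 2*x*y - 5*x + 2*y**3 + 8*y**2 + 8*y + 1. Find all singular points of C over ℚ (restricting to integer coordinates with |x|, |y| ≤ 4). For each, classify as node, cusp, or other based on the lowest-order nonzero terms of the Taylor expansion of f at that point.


Singular points: {(-1, -1)}; classification: node.

Compute partial derivatives:
  f_x = -4*x*y - 6*x + y**2 - 2*y - 5.
  f_y = -2*x**2 + 2*x*y - 2*x + 6*y**2 + 16*y + 8.
Scan x_0 ∈ {−4, ..., 4}. For each x_0, f_y(x_0, y) is a polynomial in y; find its integer roots y ∈ {−4, ..., 4}, then test f_x and f at those candidates.
  x = -4: f_y(-4, y) = 6*y**2 + 8*y - 16; no integer root y with |y| ≤ 4.
  x = -3: f_y(-3, y) = 6*y**2 + 10*y - 4; vanishes at y ∈ {-2}. (-3, -2): f_x = -3 ≠ 0.
  x = -2: f_y(-2, y) = 6*y**2 + 12*y + 4; no integer root y with |y| ≤ 4.
  x = -1: f_y(-1, y) = 6*y**2 + 14*y + 8; vanishes at y ∈ {-1}. (-1, -1): f_x = 0, f = 0 — SINGULAR.
  x = 0: f_y(0, y) = 6*y**2 + 16*y + 8; vanishes at y ∈ {-2}. (0, -2): f_x = 3 ≠ 0.
  x = 1: f_y(1, y) = 6*y**2 + 18*y + 4; no integer root y with |y| ≤ 4.
  x = 2: f_y(2, y) = 6*y**2 + 20*y - 4; no integer root y with |y| ≤ 4.
  x = 3: f_y(3, y) = 6*y**2 + 22*y - 16; no integer root y with |y| ≤ 4.
  x = 4: f_y(4, y) = 6*y**2 + 24*y - 32; no integer root y with |y| ≤ 4.
Only singular point on the grid: (-1, -1).
Classify: substitute x = -1 + u, y = -1 + v and expand: f = -2*u**2*v - u**2 + u*v**2 + 2*v**3 + v**2.
No constant or linear terms (consistent with a singular point). Quadratic part: -u**2 + v**2. Cubic part: -2*u**2*v + u*v**2 + 2*v**3.
The quadratic part v**2 - u**2 = (v − u)(v + u) splits into two distinct linear factors, so there are two distinct tangent lines y − -1 = ±(x − -1) — this is a node (ordinary double point).
Classification: node.


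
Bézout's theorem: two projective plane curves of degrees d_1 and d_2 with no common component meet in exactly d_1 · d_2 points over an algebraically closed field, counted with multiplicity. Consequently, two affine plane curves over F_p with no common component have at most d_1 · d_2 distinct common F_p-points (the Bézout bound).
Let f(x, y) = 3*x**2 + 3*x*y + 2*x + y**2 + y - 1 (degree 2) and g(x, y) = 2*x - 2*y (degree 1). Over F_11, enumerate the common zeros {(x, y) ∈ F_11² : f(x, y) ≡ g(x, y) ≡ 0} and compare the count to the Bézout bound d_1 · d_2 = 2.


Common zeros: {(2, 2), (7, 7)}; count = 2; Bézout bound = 2.

deg(f) = 2, deg(g) = 1, so Bézout bound = 2.
Scan x ∈ F_11. For each x, list the y ∈ F_11 with f(x, y) ≡ 0 and those with g(x, y) ≡ 0 (mod 11); the common zeros in that column are the intersection.
  x = 0: f ≡ 0 at y ∈ {3, 7}; g ≡ 0 at y ∈ {0}; common: ∅.
  x = 1: f ≡ 0 at y ∈ {9}; g ≡ 0 at y ∈ {1}; common: ∅.
  x = 2: f ≡ 0 at y ∈ {2}; g ≡ 0 at y ∈ {2}; common: {2}.
  x = 3: f ≡ 0 at y ∈ {4, 8}; g ≡ 0 at y ∈ {3}; common: ∅.
  x = 4: f ≡ 0 at y ∈ {0, 9}; g ≡ 0 at y ∈ {4}; common: ∅.
  x = 5: f ≡ 0 at y ∈ ∅; g ≡ 0 at y ∈ {5}; common: ∅.
  x = 6: f ≡ 0 at y ∈ ∅; g ≡ 0 at y ∈ {6}; common: ∅.
  x = 7: f ≡ 0 at y ∈ {4, 7}; g ≡ 0 at y ∈ {7}; common: {7}.
  x = 8: f ≡ 0 at y ∈ ∅; g ≡ 0 at y ∈ {8}; common: ∅.
  x = 9: f ≡ 0 at y ∈ ∅; g ≡ 0 at y ∈ {9}; common: ∅.
  x = 10: f ≡ 0 at y ∈ {0, 2}; g ≡ 0 at y ∈ {10}; common: ∅.
Collecting: common zeros = {(2, 2), (7, 7)}, so the count is 2.
Comparison with the Bézout bound: 2 ≤ 2 = deg(f)·deg(g), as expected for curves with no common component (the bound is attained).


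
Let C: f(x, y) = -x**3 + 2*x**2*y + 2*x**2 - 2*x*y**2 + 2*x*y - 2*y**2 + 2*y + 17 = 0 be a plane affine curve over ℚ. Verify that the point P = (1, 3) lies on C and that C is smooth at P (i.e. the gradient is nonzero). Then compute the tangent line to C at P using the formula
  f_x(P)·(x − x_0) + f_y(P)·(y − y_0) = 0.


Tangent line at P: x - 18*y + 53 = 0.

Step 1: f(1, 3) = 0, so P lies on C.
Step 2: partial derivatives
  f_x(x, y) = -3*x**2 + 4*x*y + 4*x - 2*y**2 + 2*y, f_y(x, y) = 2*x**2 - 4*x*y + 2*x - 4*y + 2.
  f_x(P) = 1, f_y(P) = -18 (gradient nonzero, so P is smooth).
Step 3: tangent line at P: 1·(x − 1) + -18·(y − 3) = 0.
Expanding: x - 18*y + 53 = 0.
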